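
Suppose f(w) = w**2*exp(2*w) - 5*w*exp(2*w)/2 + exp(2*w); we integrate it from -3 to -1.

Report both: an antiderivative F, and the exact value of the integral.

Antiderivative: F(w) = w**2*exp(2*w)/2 - 7*w*exp(2*w)/4 + 11*exp(2*w)/8; value = -89*exp(-6)/8 + 29*exp(-2)/8

Recognize the product-rule pattern: f = u'v + uv' with u = w**2/2 - 7*w/4 + 11/8, v = exp(2*w), so integration by parts undoes it.
F(w) = w**2*exp(2*w)/2 - 7*w*exp(2*w)/4 + 11*exp(2*w)/8 is an antiderivative of f.
Check: d/dw[w**2*exp(2*w)/2 - 7*w*exp(2*w)/4 + 11*exp(2*w)/8] = w**2*exp(2*w) - 5*w*exp(2*w)/2 + exp(2*w) = f(w).
F(-1) = 29*exp(-2)/8; F(-3) = 89*exp(-6)/8.
Integral = F(-1) - F(-3) = -89*exp(-6)/8 + 29*exp(-2)/8.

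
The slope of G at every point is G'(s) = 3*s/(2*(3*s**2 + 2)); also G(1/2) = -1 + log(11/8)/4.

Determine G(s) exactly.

G(s) = (log(3*s**2/2 + 1) - 4)/4

The substitution u = 3*s**2/2 + 1 works: G'(s) is exactly (dG/du)*(du/ds) for that inner function.
A general antiderivative is log(3*s**2/2 + 1)/4 + C.
The condition gives C = -1 + log(11/8)/4 - (log(11/8)/4) = -1.
So G(s) = (log(3*s**2/2 + 1) - 4)/4.
Check: d/ds[(log(3*s**2/2 + 1) - 4)/4] = 3*s/(6*s**2 + 4), which equals G'(s).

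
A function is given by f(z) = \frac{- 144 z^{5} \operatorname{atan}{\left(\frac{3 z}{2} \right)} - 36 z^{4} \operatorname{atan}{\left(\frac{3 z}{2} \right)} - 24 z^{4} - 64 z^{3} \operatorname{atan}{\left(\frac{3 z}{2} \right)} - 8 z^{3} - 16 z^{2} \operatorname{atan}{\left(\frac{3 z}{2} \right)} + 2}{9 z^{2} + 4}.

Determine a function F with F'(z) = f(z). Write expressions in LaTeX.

An antiderivative is F(z) = - 4 z^{4} \operatorname{atan}{\left(\frac{3 z}{2} \right)} - \frac{4 z^{3} \operatorname{atan}{\left(\frac{3 z}{2} \right)}}{3} + \frac{\operatorname{atan}{\left(\frac{3 z}{2} \right)}}{3}.

Recognize the product-rule pattern: f = u'v + uv' with u = - 4 z^{4} - \frac{4 z^{3}}{3} + \frac{1}{3}, v = \operatorname{atan}{\left(\frac{3 z}{2} \right)}, so integration by parts undoes it.
Check: d/dz[- 4 z^{4} \operatorname{atan}{\left(\frac{3 z}{2} \right)} - \frac{4 z^{3} \operatorname{atan}{\left(\frac{3 z}{2} \right)}}{3} + \frac{\operatorname{atan}{\left(\frac{3 z}{2} \right)}}{3}] = \frac{- 144 z^{5} \operatorname{atan}{\left(\frac{3 z}{2} \right)} - 36 z^{4} \operatorname{atan}{\left(\frac{3 z}{2} \right)} - 24 z^{4} - 64 z^{3} \operatorname{atan}{\left(\frac{3 z}{2} \right)} - 8 z^{3} - 16 z^{2} \operatorname{atan}{\left(\frac{3 z}{2} \right)} + 2}{9 z^{2} + 4} = f(z).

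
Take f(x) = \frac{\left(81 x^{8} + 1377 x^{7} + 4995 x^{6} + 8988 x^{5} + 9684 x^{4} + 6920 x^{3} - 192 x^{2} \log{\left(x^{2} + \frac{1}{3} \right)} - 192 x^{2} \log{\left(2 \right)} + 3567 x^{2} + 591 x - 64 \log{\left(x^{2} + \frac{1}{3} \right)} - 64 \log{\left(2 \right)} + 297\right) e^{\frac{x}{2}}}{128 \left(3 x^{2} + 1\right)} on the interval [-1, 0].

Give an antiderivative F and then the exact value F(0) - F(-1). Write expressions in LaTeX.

f has the shape u'v + uv' for u = \left(\frac{3 x^{2}}{4} + \frac{5 x}{4} + \frac{3}{4}\right)^{3} - \log{\left(2 x^{2} + \frac{2}{3} \right)} and v = e^{\frac{x}{2}} — it is the derivative of the product u*v.
F(x) = \frac{27 x^{6} e^{\frac{x}{2}}}{64} + \frac{135 x^{5} e^{\frac{x}{2}}}{64} + \frac{153 x^{4} e^{\frac{x}{2}}}{32} + \frac{395 x^{3} e^{\frac{x}{2}}}{64} + \frac{153 x^{2} e^{\frac{x}{2}}}{32} + \frac{135 x e^{\frac{x}{2}}}{64} - e^{\frac{x}{2}} \log{\left(x^{2} + \frac{1}{3} \right)} - e^{\frac{x}{2}} \log{\left(2 \right)} + \frac{27 e^{\frac{x}{2}}}{64} is an antiderivative of f.
Check: d/dx[\frac{27 x^{6} e^{\frac{x}{2}}}{64} + \frac{135 x^{5} e^{\frac{x}{2}}}{64} + \frac{153 x^{4} e^{\frac{x}{2}}}{32} + \frac{395 x^{3} e^{\frac{x}{2}}}{64} + \frac{153 x^{2} e^{\frac{x}{2}}}{32} + \frac{135 x e^{\frac{x}{2}}}{64} - e^{\frac{x}{2}} \log{\left(x^{2} + \frac{1}{3} \right)} - e^{\frac{x}{2}} \log{\left(2 \right)} + \frac{27 e^{\frac{x}{2}}}{64}] = \frac{81 x^{8} e^{\frac{x}{2}} + 1377 x^{7} e^{\frac{x}{2}} + 4995 x^{6} e^{\frac{x}{2}} + 8988 x^{5} e^{\frac{x}{2}} + 9684 x^{4} e^{\frac{x}{2}} + 6920 x^{3} e^{\frac{x}{2}} - 192 x^{2} e^{\frac{x}{2}} \log{\left(x^{2} + \frac{1}{3} \right)} - 192 x^{2} e^{\frac{x}{2}} \log{\left(2 \right)} + 3567 x^{2} e^{\frac{x}{2}} + 591 x e^{\frac{x}{2}} - 64 e^{\frac{x}{2}} \log{\left(x^{2} + \frac{1}{3} \right)} - 64 e^{\frac{x}{2}} \log{\left(2 \right)} + 297 e^{\frac{x}{2}}}{384 x^{2} + 128}, which equals f(x).
F(0) = - \log{\left(2 \right)} + \frac{27}{64} + \log{\left(3 \right)}; F(-1) = - \frac{\log{\left(2 \right)}}{e^{\frac{1}{2}}} - \frac{\log{\left(\frac{4}{3} \right)}}{e^{\frac{1}{2}}} + \frac{1}{64 e^{\frac{1}{2}}}.
Integral = F(0) - F(-1) = - \frac{1}{64 e^{\frac{1}{2}}} - \log{\left(\frac{2}{3} \right)} + \frac{27}{64} + \frac{\log{\left(\frac{8}{3} \right)}}{e^{\frac{1}{2}}}.

Antiderivative: F(x) = \frac{27 x^{6} e^{\frac{x}{2}}}{64} + \frac{135 x^{5} e^{\frac{x}{2}}}{64} + \frac{153 x^{4} e^{\frac{x}{2}}}{32} + \frac{395 x^{3} e^{\frac{x}{2}}}{64} + \frac{153 x^{2} e^{\frac{x}{2}}}{32} + \frac{135 x e^{\frac{x}{2}}}{64} - e^{\frac{x}{2}} \log{\left(x^{2} + \frac{1}{3} \right)} - e^{\frac{x}{2}} \log{\left(2 \right)} + \frac{27 e^{\frac{x}{2}}}{64}; value = - \frac{1}{64 e^{\frac{1}{2}}} - \log{\left(\frac{2}{3} \right)} + \frac{27}{64} + \frac{\log{\left(\frac{8}{3} \right)}}{e^{\frac{1}{2}}}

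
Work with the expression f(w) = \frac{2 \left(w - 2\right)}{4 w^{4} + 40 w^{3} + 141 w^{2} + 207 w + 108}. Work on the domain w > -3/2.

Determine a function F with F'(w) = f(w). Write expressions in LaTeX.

Factor the denominator (\left(w + 3\right) \left(w + 4\right) \left(2 w + 3\right)^{2}) and decompose: f = \frac{284}{225 \left(2 w + 3\right)} - \frac{28}{15 \left(2 w + 3\right)^{2}} + \frac{12}{25 \left(w + 4\right)} - \frac{10}{9 \left(w + 3\right)}; each piece integrates to a log, atan, or power term.
Check: d/dw[\frac{142 \log{\left(w + \frac{3}{2} \right)}}{225} - \frac{10 \log{\left(w + 3 \right)}}{9} + \frac{12 \log{\left(w + 4 \right)}}{25} + \frac{14}{30 w + 45}] = \frac{2 w - 4}{4 w^{4} + 40 w^{3} + 141 w^{2} + 207 w + 108}, which equals f(w).

An antiderivative is F(w) = \frac{142 \log{\left(w + \frac{3}{2} \right)}}{225} - \frac{10 \log{\left(w + 3 \right)}}{9} + \frac{12 \log{\left(w + 4 \right)}}{25} + \frac{14}{30 w + 45}.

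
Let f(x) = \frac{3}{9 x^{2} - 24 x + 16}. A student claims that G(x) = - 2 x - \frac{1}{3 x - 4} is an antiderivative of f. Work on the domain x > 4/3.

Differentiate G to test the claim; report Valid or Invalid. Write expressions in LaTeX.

Invalid: d/dx[G] - f = -2, which is not 0.

d/dx[G] = \frac{- 18 x^{2} + 48 x - 29}{9 x^{2} - 24 x + 16}
d/dx[G] - f(x) = -2 != 0.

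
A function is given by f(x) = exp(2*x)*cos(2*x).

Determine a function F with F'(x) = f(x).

A candidate is checked by its d/dx: the result must match f(x).
Check: d/dx[(sin(2*x) + cos(2*x))*exp(2*x)/4] = exp(2*x)*cos(2*x) = f(x).

An antiderivative is F(x) = (sin(2*x) + cos(2*x))*exp(2*x)/4.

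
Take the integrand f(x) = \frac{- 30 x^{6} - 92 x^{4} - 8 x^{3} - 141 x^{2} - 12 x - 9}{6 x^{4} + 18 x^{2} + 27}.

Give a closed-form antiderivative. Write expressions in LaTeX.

For F(x) to be correct the identity F'(x) - f(x) = 0 must hold.
Check: d/dx[- \frac{5 x^{3}}{3} - \frac{x}{3} - \frac{\log{\left(\frac{2 x^{4}}{3} + 2 x^{2} + 3 \right)}}{3}] = \frac{- 30 x^{6} - 92 x^{4} - 8 x^{3} - 141 x^{2} - 12 x - 9}{6 x^{4} + 18 x^{2} + 27} = f(x).

An antiderivative is F(x) = - \frac{5 x^{3}}{3} - \frac{x}{3} - \frac{\log{\left(\frac{2 x^{4}}{3} + 2 x^{2} + 3 \right)}}{3}.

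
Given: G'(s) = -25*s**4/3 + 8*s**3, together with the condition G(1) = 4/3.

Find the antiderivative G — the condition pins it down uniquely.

G(s) = -5*s**5/3 + 2*s**4 + 1

Integrate term by term and add the pieces.
A general antiderivative is -5*s**5/3 + 2*s**4 + C.
The condition gives C = 4/3 - (1/3) = 1.
So G(s) = -5*s**5/3 + 2*s**4 + 1.
Check: d/ds[-5*s**5/3 + 2*s**4 + 1] = -25*s**4/3 + 8*s**3 = G'(s).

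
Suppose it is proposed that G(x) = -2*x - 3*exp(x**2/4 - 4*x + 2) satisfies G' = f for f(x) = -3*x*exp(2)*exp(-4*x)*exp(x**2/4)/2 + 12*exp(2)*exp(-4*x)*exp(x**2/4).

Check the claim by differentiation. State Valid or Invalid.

d/dx[G] = -3*x*exp(2)*exp(-4*x)*exp(x**2/4)/2 - 2 + 12*exp(2)*exp(-4*x)*exp(x**2/4)
d/dx[G] - f(x) = -2 != 0.

Invalid: d/dx[G] - f = -2, which is not 0.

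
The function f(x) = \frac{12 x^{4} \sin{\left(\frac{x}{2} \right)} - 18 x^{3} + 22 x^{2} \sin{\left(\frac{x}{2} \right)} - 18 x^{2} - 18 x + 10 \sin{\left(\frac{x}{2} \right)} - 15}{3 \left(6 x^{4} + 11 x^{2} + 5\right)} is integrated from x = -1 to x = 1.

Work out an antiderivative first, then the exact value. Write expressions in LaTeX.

Antiderivative: F(x) = \frac{- 3 \log{\left(3 x^{2} + \frac{5}{2} \right)} - 8 \cos{\left(\frac{x}{2} \right)} - 6 \operatorname{atan}{\left(x \right)}}{6}; value = - \frac{\pi}{2}

Differentiate the proposed F(x) back; it has to land on f(x) exactly.
F(x) = \frac{- 3 \log{\left(3 x^{2} + \frac{5}{2} \right)} - 8 \cos{\left(\frac{x}{2} \right)} - 6 \operatorname{atan}{\left(x \right)}}{6} is an antiderivative of f.
Check: d/dx[\frac{- 3 \log{\left(3 x^{2} + \frac{5}{2} \right)} - 8 \cos{\left(\frac{x}{2} \right)} - 6 \operatorname{atan}{\left(x \right)}}{6}] = \frac{12 x^{4} \sin{\left(\frac{x}{2} \right)} - 18 x^{3} + 22 x^{2} \sin{\left(\frac{x}{2} \right)} - 18 x^{2} - 18 x + 10 \sin{\left(\frac{x}{2} \right)} - 15}{18 x^{4} + 33 x^{2} + 15}, which equals f(x).
F(1) = - \frac{4 \cos{\left(\frac{1}{2} \right)}}{3} - \frac{\log{\left(\frac{11}{2} \right)}}{2} - \frac{\pi}{4}; F(-1) = - \frac{4 \cos{\left(\frac{1}{2} \right)}}{3} - \frac{\log{\left(\frac{11}{2} \right)}}{2} + \frac{\pi}{4}.
Integral = F(1) - F(-1) = - \frac{\pi}{2}.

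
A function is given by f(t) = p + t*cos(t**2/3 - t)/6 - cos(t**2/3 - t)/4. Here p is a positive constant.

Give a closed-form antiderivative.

An antiderivative is F(t) = p*t + sin(t**2/3 - t)/4.

Integrate term by term and add the pieces.
Check: d/dt[p*t + sin(t**2/3 - t)/4] = p + t*cos(t**2/3 - t)/6 - cos(t**2/3 - t)/4 = f(t).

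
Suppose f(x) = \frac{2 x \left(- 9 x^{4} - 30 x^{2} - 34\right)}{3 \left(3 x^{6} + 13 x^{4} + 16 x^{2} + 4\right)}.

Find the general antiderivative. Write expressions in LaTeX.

F(x) = - \log{\left(3 x^{2} + 1 \right)} - \frac{2}{3 \left(x^{2} + 2\right)} + C

A first test for any F(x): its x-derivative must equal f(x) identically.
Check: d/dx[- \log{\left(3 x^{2} + 1 \right)} - \frac{2}{3 \left(x^{2} + 2\right)}] = \frac{- 18 x^{5} - 60 x^{3} - 68 x}{9 x^{6} + 39 x^{4} + 48 x^{2} + 12}, which equals f(x).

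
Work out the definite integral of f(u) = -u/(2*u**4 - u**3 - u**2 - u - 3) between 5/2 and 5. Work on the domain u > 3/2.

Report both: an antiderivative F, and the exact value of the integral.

Antiderivative: F(u) = (-24*log(u - 3/2) - 26*log(u + 1) + 25*log(u**2 + 1) + 10*atan(u))/260; value = -5*log(29/4)/52 - log(6)/10 - atan(5/2)/26 + log(7/2)/130 + atan(5)/26 + 5*log(26)/52

The denominator factors as (u + 1)*(2*u - 3)*(u**2 + 1); partial fractions split f into directly integrable pieces: (5*u + 1)/(26*(u**2 + 1)) - 12/(65*(2*u - 3)) - 1/(10*(u + 1)).
F(u) = (-24*log(u - 3/2) - 26*log(u + 1) + 25*log(u**2 + 1) + 10*atan(u))/260 is an antiderivative of f.
Check: d/du[(-24*log(u - 3/2) - 26*log(u + 1) + 25*log(u**2 + 1) + 10*atan(u))/260] = -u/(2*u**4 - u**3 - u**2 - u - 3) = f(u).
F(5) = -log(6)/10 - 6*log(7/2)/65 + atan(5)/26 + 5*log(26)/52; F(5/2) = -log(7/2)/10 + atan(5/2)/26 + 5*log(29/4)/52.
Integral = F(5) - F(5/2) = -5*log(29/4)/52 - log(6)/10 - atan(5/2)/26 + log(7/2)/130 + atan(5)/26 + 5*log(26)/52.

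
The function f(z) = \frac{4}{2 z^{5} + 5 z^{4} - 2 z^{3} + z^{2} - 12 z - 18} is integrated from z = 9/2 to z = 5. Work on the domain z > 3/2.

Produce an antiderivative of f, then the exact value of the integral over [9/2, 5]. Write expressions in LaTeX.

The denominator factors as \left(z + 1\right) \left(z + 3\right) \left(2 z - 3\right) \left(z^{2} + 2\right); partial fractions split f into directly integrable pieces: \frac{4 \left(10 z - 19\right)}{561 \left(z^{2} + 2\right)} + \frac{64}{765 \left(2 z - 3\right)} + \frac{2}{99 \left(z + 3\right)} - \frac{2}{15 \left(z + 1\right)}.
F(z) = \frac{32 \log{\left(z - \frac{3}{2} \right)}}{765} - \frac{2 \log{\left(z + 1 \right)}}{15} + \frac{2 \log{\left(z + 3 \right)}}{99} + \frac{20 \log{\left(z^{2} + 2 \right)}}{561} - \frac{38 \sqrt{2} \operatorname{atan}{\left(\frac{\sqrt{2} z}{2} \right)}}{561} is an antiderivative of f.
Check: d/dz[\frac{32 \log{\left(z - \frac{3}{2} \right)}}{765} - \frac{2 \log{\left(z + 1 \right)}}{15} + \frac{2 \log{\left(z + 3 \right)}}{99} + \frac{20 \log{\left(z^{2} + 2 \right)}}{561} - \frac{38 \sqrt{2} \operatorname{atan}{\left(\frac{\sqrt{2} z}{2} \right)}}{561}] = \frac{4}{2 z^{5} + 5 z^{4} - 2 z^{3} + z^{2} - 12 z - 18} = f(z).
F(5) = - \frac{2 \log{\left(6 \right)}}{15} - \frac{38 \sqrt{2} \operatorname{atan}{\left(\frac{5 \sqrt{2}}{2} \right)}}{561} + \frac{2 \log{\left(8 \right)}}{99} + \frac{32 \log{\left(\frac{7}{2} \right)}}{765} + \frac{20 \log{\left(27 \right)}}{561}; F(9/2) = - \frac{2 \log{\left(\frac{11}{2} \right)}}{15} - \frac{38 \sqrt{2} \operatorname{atan}{\left(\frac{9 \sqrt{2}}{4} \right)}}{561} + \frac{2 \log{\left(\frac{15}{2} \right)}}{99} + \frac{32 \log{\left(3 \right)}}{765} + \frac{20 \log{\left(\frac{89}{4} \right)}}{561}.
Integral = F(5) - F(9/2) = - \frac{2 \log{\left(6 \right)}}{15} - \frac{38 \sqrt{2} \operatorname{atan}{\left(\frac{5 \sqrt{2}}{2} \right)}}{561} - \frac{20 \log{\left(\frac{89}{4} \right)}}{561} - \frac{32 \log{\left(3 \right)}}{765} - \frac{2 \log{\left(\frac{15}{2} \right)}}{99} + \frac{2 \log{\left(8 \right)}}{99} + \frac{32 \log{\left(\frac{7}{2} \right)}}{765} + \frac{20 \log{\left(27 \right)}}{561} + \frac{38 \sqrt{2} \operatorname{atan}{\left(\frac{9 \sqrt{2}}{4} \right)}}{561} + \frac{2 \log{\left(\frac{11}{2} \right)}}{15}.

Antiderivative: F(z) = \frac{32 \log{\left(z - \frac{3}{2} \right)}}{765} - \frac{2 \log{\left(z + 1 \right)}}{15} + \frac{2 \log{\left(z + 3 \right)}}{99} + \frac{20 \log{\left(z^{2} + 2 \right)}}{561} - \frac{38 \sqrt{2} \operatorname{atan}{\left(\frac{\sqrt{2} z}{2} \right)}}{561}; value = - \frac{2 \log{\left(6 \right)}}{15} - \frac{38 \sqrt{2} \operatorname{atan}{\left(\frac{5 \sqrt{2}}{2} \right)}}{561} - \frac{20 \log{\left(\frac{89}{4} \right)}}{561} - \frac{32 \log{\left(3 \right)}}{765} - \frac{2 \log{\left(\frac{15}{2} \right)}}{99} + \frac{2 \log{\left(8 \right)}}{99} + \frac{32 \log{\left(\frac{7}{2} \right)}}{765} + \frac{20 \log{\left(27 \right)}}{561} + \frac{38 \sqrt{2} \operatorname{atan}{\left(\frac{9 \sqrt{2}}{4} \right)}}{561} + \frac{2 \log{\left(\frac{11}{2} \right)}}{15}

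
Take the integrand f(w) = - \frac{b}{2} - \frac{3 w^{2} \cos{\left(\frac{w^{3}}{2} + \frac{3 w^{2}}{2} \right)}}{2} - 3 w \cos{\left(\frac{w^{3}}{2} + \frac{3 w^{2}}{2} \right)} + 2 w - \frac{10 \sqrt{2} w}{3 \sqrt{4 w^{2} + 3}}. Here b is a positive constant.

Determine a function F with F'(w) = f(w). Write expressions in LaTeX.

Integrate term by term and add the pieces.
Check: d/dw[- \frac{b w}{2} + w^{2} - \frac{5 \sqrt{2 w^{2} + \frac{3}{2}}}{3} - \sin{\left(\frac{w^{3}}{2} + \frac{3 w^{2}}{2} \right)}] = \frac{- 3 b \sqrt{4 w^{2} + 3} - 9 w^{2} \sqrt{4 w^{2} + 3} \cos{\left(\frac{w^{3}}{2} + \frac{3 w^{2}}{2} \right)} - 18 w \sqrt{4 w^{2} + 3} \cos{\left(\frac{w^{3}}{2} + \frac{3 w^{2}}{2} \right)} + 12 w \sqrt{4 w^{2} + 3} - 20 \sqrt{2} w}{6 \sqrt{4 w^{2} + 3}}, which equals f(w).

An antiderivative is F(w) = - \frac{b w}{2} + w^{2} - \frac{5 \sqrt{2 w^{2} + \frac{3}{2}}}{3} - \sin{\left(\frac{w^{3}}{2} + \frac{3 w^{2}}{2} \right)}.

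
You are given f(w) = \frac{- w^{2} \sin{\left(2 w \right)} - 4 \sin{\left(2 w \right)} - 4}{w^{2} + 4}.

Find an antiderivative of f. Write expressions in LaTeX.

An antiderivative is F(w) = \frac{\cos{\left(2 w \right)}}{2} - 2 \operatorname{atan}{\left(\frac{w}{2} \right)}.

Whatever form F(w) takes, F'(w) = f(w) is non-negotiable.
Check: d/dw[\frac{\cos{\left(2 w \right)}}{2} - 2 \operatorname{atan}{\left(\frac{w}{2} \right)}] = \frac{- w^{2} \sin{\left(2 w \right)} - 4 \sin{\left(2 w \right)} - 4}{w^{2} + 4} = f(w).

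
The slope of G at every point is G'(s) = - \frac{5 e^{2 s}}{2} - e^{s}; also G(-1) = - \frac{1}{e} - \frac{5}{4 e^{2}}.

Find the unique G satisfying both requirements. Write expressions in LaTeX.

G(s) = - \frac{5 e^{2 s}}{4} - e^{s}

The integrand splits into summands that can be handled one at a time.
A general antiderivative is - \frac{5 e^{2 s}}{4} - e^{s} + C.
The condition gives C = - \frac{1}{e} - \frac{5}{4 e^{2}} - (- \frac{1}{e} - \frac{5}{4 e^{2}}) = 0.
So G(s) = - \frac{5 e^{2 s}}{4} - e^{s}.
Check: d/ds[- \frac{5 e^{2 s}}{4} - e^{s}] = - \frac{5 e^{2 s}}{2} - e^{s} = G'(s).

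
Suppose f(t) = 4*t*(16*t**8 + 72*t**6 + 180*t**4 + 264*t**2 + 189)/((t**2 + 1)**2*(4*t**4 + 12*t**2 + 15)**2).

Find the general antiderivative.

F(t) = (-8*t**4 - 18*t**2 - 24)/(4*t**6 + 16*t**4 + 27*t**2 + 15) + C

A first test for any F(t): its t-derivative must equal f(t) identically.
Check: d/dt[(-8*t**4 - 18*t**2 - 24)/(4*t**6 + 16*t**4 + 27*t**2 + 15)] = (64*t**9 + 288*t**7 + 720*t**5 + 1056*t**3 + 756*t)/(16*t**12 + 128*t**10 + 472*t**8 + 984*t**6 + 1209*t**4 + 810*t**2 + 225), which equals f(t).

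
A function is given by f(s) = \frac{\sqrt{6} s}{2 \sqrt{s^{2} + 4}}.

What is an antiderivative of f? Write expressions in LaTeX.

f matches the chain-rule pattern g'(h)*h' with inner function h(s) = \frac{3 s^{2}}{2} + 6; substituting u = h(s) collapses the integral.
Check: d/ds[\frac{\sqrt{6} \sqrt{s^{2} + 4}}{2}] = \frac{\sqrt{6} s}{2 \sqrt{s^{2} + 4}} = f(s).

An antiderivative is F(s) = \frac{\sqrt{6} \sqrt{s^{2} + 4}}{2}.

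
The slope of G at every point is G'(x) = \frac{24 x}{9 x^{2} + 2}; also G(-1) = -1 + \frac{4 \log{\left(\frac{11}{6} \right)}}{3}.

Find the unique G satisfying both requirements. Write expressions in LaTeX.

The substitution u = \frac{3 x^{2}}{2} + \frac{1}{3} works: G'(x) is exactly (dG/du)*(du/dx) for that inner function.
A general antiderivative is \frac{4 \log{\left(\frac{3 x^{2}}{2} + \frac{1}{3} \right)}}{3} + C.
The condition gives C = -1 + \frac{4 \log{\left(\frac{11}{6} \right)}}{3} - (\frac{4 \log{\left(\frac{11}{6} \right)}}{3}) = -1.
So G(x) = \frac{4 \log{\left(\frac{3 x^{2}}{2} + \frac{1}{3} \right)}}{3} - 1.
Check: d/dx[\frac{4 \log{\left(\frac{3 x^{2}}{2} + \frac{1}{3} \right)}}{3} - 1] = \frac{24 x}{9 x^{2} + 2} = G'(x).

G(x) = \frac{4 \log{\left(\frac{3 x^{2}}{2} + \frac{1}{3} \right)}}{3} - 1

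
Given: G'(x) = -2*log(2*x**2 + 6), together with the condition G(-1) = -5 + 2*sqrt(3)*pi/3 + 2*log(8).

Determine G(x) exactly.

G(x) = -2*x*log(2*x**2 + 6) + 4*x - 4*sqrt(3)*atan(sqrt(3)*x/3) - 1

For G(x) to be correct, d/dx[G] must agree with the stated G'(x) identically.
A general antiderivative is -2*x*log(2*x**2 + 6) + 4*x - 4*sqrt(3)*atan(sqrt(3)*x/3) + C.
The condition gives C = -5 + 2*sqrt(3)*pi/3 + 2*log(8) - (-4 + 2*sqrt(3)*pi/3 + 2*log(8)) = -1.
So G(x) = -2*x*log(2*x**2 + 6) + 4*x - 4*sqrt(3)*atan(sqrt(3)*x/3) - 1.
Check: d/dx[-2*x*log(2*x**2 + 6) + 4*x - 4*sqrt(3)*atan(sqrt(3)*x/3) - 1] = -2*log(x**2 + 3) - 2*log(2), which equals G'(x).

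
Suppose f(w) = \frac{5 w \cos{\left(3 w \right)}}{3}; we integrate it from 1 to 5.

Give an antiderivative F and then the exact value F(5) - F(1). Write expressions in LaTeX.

For F(w) to be correct the identity F'(w) - f(w) = 0 must hold.
F(w) = \frac{5 w \sin{\left(3 w \right)}}{9} + \frac{5 \cos{\left(3 w \right)}}{27} is an antiderivative of f.
Check: d/dw[\frac{5 w \sin{\left(3 w \right)}}{9} + \frac{5 \cos{\left(3 w \right)}}{27}] = \frac{5 w \cos{\left(3 w \right)}}{3} = f(w).
F(5) = \frac{5 \cos{\left(15 \right)}}{27} + \frac{25 \sin{\left(15 \right)}}{9}; F(1) = \frac{5 \cos{\left(3 \right)}}{27} + \frac{5 \sin{\left(3 \right)}}{9}.
Integral = F(5) - F(1) = \frac{5 \cos{\left(15 \right)}}{27} - \frac{5 \sin{\left(3 \right)}}{9} - \frac{5 \cos{\left(3 \right)}}{27} + \frac{25 \sin{\left(15 \right)}}{9}.

Antiderivative: F(w) = \frac{5 w \sin{\left(3 w \right)}}{9} + \frac{5 \cos{\left(3 w \right)}}{27}; value = \frac{5 \cos{\left(15 \right)}}{27} - \frac{5 \sin{\left(3 \right)}}{9} - \frac{5 \cos{\left(3 \right)}}{27} + \frac{25 \sin{\left(15 \right)}}{9}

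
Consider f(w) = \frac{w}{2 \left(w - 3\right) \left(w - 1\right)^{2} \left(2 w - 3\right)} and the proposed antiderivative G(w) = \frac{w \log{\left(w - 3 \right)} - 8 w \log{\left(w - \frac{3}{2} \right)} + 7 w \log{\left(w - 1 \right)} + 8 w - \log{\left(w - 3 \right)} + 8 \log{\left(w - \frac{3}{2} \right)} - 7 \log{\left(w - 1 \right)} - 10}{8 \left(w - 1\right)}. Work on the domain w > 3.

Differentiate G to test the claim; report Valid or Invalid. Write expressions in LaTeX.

d/dw[G] = \frac{w}{4 w^{4} - 26 w^{3} + 58 w^{2} - 54 w + 18}
This equals f(w) exactly, so the claim holds.

Valid: G'(w) = f(w).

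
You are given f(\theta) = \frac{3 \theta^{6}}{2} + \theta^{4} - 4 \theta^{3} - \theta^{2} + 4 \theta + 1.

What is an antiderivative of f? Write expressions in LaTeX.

Integrate term by term and add the pieces.
Check: d/d\theta[\frac{3 \theta^{7}}{14} + \frac{\theta^{5}}{5} - \theta^{4} - \frac{\theta^{3}}{3} + 2 \theta^{2} + \theta] = \frac{3 \theta^{6}}{2} + \theta^{4} - 4 \theta^{3} - \theta^{2} + 4 \theta + 1 = f(\theta).

An antiderivative is F(\theta) = \frac{3 \theta^{7}}{14} + \frac{\theta^{5}}{5} - \theta^{4} - \frac{\theta^{3}}{3} + 2 \theta^{2} + \theta.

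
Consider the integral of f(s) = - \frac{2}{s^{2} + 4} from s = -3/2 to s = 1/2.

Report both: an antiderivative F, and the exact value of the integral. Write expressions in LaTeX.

Antiderivative: F(s) = - \operatorname{atan}{\left(\frac{s}{2} \right)}; value = - \operatorname{atan}{\left(\frac{3}{4} \right)} - \operatorname{atan}{\left(\frac{1}{4} \right)}

Whatever form F(s) takes, F'(s) = f(s) is non-negotiable.
F(s) = - \operatorname{atan}{\left(\frac{s}{2} \right)} is an antiderivative of f.
Check: d/ds[- \operatorname{atan}{\left(\frac{s}{2} \right)}] = - \frac{2}{s^{2} + 4} = f(s).
F(1/2) = - \operatorname{atan}{\left(\frac{1}{4} \right)}; F(-3/2) = \operatorname{atan}{\left(\frac{3}{4} \right)}.
Integral = F(1/2) - F(-3/2) = - \operatorname{atan}{\left(\frac{3}{4} \right)} - \operatorname{atan}{\left(\frac{1}{4} \right)}.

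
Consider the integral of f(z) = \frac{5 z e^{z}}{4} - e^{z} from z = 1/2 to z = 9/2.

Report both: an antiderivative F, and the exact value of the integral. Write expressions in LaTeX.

Antiderivative: F(z) = \frac{5 z e^{z}}{4} - \frac{9 e^{z}}{4}; value = \frac{13 e^{\frac{1}{2}}}{8} + \frac{27 e^{\frac{9}{2}}}{8}

Recognize the product-rule pattern: f = u'v + uv' with u = \frac{5 z}{4} - \frac{9}{4}, v = e^{z}, so integration by parts undoes it.
F(z) = \frac{5 z e^{z}}{4} - \frac{9 e^{z}}{4} is an antiderivative of f.
Check: d/dz[\frac{5 z e^{z}}{4} - \frac{9 e^{z}}{4}] = \frac{5 z e^{z}}{4} - e^{z} = f(z).
F(9/2) = \frac{27 e^{\frac{9}{2}}}{8}; F(1/2) = - \frac{13 e^{\frac{1}{2}}}{8}.
Integral = F(9/2) - F(1/2) = \frac{13 e^{\frac{1}{2}}}{8} + \frac{27 e^{\frac{9}{2}}}{8}.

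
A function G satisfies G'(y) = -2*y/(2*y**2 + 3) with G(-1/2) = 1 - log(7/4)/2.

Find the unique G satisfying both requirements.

G(y) = (2 - log(y**2 + 3/2))/2

G'(y) matches the chain-rule pattern g'(h)*h' with inner function h(y) = y**2 + 3/2; substituting u = h(y) collapses the integral.
A general antiderivative is -log(y**2 + 3/2)/2 + C.
The condition gives C = 1 - log(7/4)/2 - (-log(7/4)/2) = 1.
So G(y) = (2 - log(y**2 + 3/2))/2.
Check: d/dy[(2 - log(y**2 + 3/2))/2] = -2*y/(2*y**2 + 3) = G'(y).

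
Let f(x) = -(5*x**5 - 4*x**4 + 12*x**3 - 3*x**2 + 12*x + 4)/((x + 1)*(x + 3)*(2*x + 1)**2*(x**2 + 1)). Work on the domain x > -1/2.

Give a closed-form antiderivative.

Factor the denominator ((x + 1)*(x + 3)*(2*x + 1)**2*(x**2 + 1)) and decompose: f = (49*x + 43)/(250*(x**2 + 1)) - 2801/(250*(2*x + 1)) + 149/(50*(2*x + 1)**2) - 961/(250*(x + 3)) + 8/(x + 1); each piece integrates to a log, atan, or power term.
Check: d/dx[(-5602*x*log(x + 1/2) + 8000*x*log(x + 1) - 3844*x*log(x + 3) + 98*x*log(x**2 + 1) + 172*x*atan(x) - 2801*log(x + 1/2) + 4000*log(x + 1) - 1922*log(x + 3) + 49*log(x**2 + 1) + 86*atan(x) - 745)/(1000*x + 500)] = (-5*x**5 + 4*x**4 - 12*x**3 + 3*x**2 - 12*x - 4)/(4*x**6 + 20*x**5 + 33*x**4 + 36*x**3 + 32*x**2 + 16*x + 3), which equals f(x).

An antiderivative is F(x) = (-5602*x*log(x + 1/2) + 8000*x*log(x + 1) - 3844*x*log(x + 3) + 98*x*log(x**2 + 1) + 172*x*atan(x) - 2801*log(x + 1/2) + 4000*log(x + 1) - 1922*log(x + 3) + 49*log(x**2 + 1) + 86*atan(x) - 745)/(1000*x + 500).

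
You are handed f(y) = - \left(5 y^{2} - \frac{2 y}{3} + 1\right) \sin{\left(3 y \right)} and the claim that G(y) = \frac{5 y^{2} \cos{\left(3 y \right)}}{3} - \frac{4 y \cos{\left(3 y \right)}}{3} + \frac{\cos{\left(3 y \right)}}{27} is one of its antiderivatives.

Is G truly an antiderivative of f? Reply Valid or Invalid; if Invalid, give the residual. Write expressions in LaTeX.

d/dy[G] = - 5 y^{2} \sin{\left(3 y \right)} + 4 y \sin{\left(3 y \right)} + \frac{10 y \cos{\left(3 y \right)}}{3} - \frac{\sin{\left(3 y \right)}}{9} - \frac{4 \cos{\left(3 y \right)}}{3}
d/dy[G] - f(y) = \frac{10 y \sin{\left(3 y \right)}}{3} + \frac{10 y \cos{\left(3 y \right)}}{3} + \frac{8 \sin{\left(3 y \right)}}{9} - \frac{4 \cos{\left(3 y \right)}}{3} != 0.

Invalid: d/dy[G] - f = \frac{10 y \sin{\left(3 y \right)}}{3} + \frac{10 y \cos{\left(3 y \right)}}{3} + \frac{8 \sin{\left(3 y \right)}}{9} - \frac{4 \cos{\left(3 y \right)}}{3}, which is not 0.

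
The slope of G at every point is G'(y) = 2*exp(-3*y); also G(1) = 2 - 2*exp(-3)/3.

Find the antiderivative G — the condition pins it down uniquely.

G(y) = (6*exp(3*y) - 2)*exp(-3*y)/3

Recover the given G'(y) by differentiating a candidate G(y); any mismatch rules it out.
A general antiderivative is -2*exp(-3*y)/3 + C.
The condition gives C = 2 - 2*exp(-3)/3 - (-2*exp(-3)/3) = 2.
So G(y) = (6*exp(3*y) - 2)*exp(-3*y)/3.
Check: d/dy[(6*exp(3*y) - 2)*exp(-3*y)/3] = 2*exp(-3*y) = G'(y).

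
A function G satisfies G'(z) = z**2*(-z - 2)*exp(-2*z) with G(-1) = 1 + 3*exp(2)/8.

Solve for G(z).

G(z) = z**3*exp(-2*z)/2 + 7*z**2*exp(-2*z)/4 + 7*z*exp(-2*z)/4 + 1 + 7*exp(-2*z)/8

G'(z) has the shape u'v + uv' for u = z**3/2 + 7*z**2/4 + 7*z/4 + 7/8 and v = exp(-2*z) — it is the derivative of the product u*v.
A general antiderivative is (4*z**3 + 14*z**2 + 14*z + 7)*exp(-2*z)/8 + C.
The condition gives C = 1 + 3*exp(2)/8 - (3*exp(2)/8) = 1.
So G(z) = z**3*exp(-2*z)/2 + 7*z**2*exp(-2*z)/4 + 7*z*exp(-2*z)/4 + 1 + 7*exp(-2*z)/8.
Check: d/dz[z**3*exp(-2*z)/2 + 7*z**2*exp(-2*z)/4 + 7*z*exp(-2*z)/4 + 1 + 7*exp(-2*z)/8] = (-z**3 - 2*z**2)*exp(-2*z), which equals G'(z).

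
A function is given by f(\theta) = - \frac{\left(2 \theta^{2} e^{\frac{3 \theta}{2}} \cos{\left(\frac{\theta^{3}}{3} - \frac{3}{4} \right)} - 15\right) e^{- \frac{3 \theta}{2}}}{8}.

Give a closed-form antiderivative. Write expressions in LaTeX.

An antiderivative F(\theta) passes only if d/d\theta[F] lands on f(\theta) exactly.
Check: d/d\theta[- \frac{\sin{\left(\frac{\theta^{3}}{3} - \frac{3}{4} \right)}}{4} - \frac{5 e^{- \frac{3 \theta}{2}}}{4}] = \frac{\left(- 2 \theta^{2} e^{\frac{3 \theta}{2}} \cos{\left(\frac{\theta^{3}}{3} - \frac{3}{4} \right)} + 15\right) e^{- \frac{3 \theta}{2}}}{8}, which equals f(\theta).

An antiderivative is F(\theta) = - \frac{\sin{\left(\frac{\theta^{3}}{3} - \frac{3}{4} \right)}}{4} - \frac{5 e^{- \frac{3 \theta}{2}}}{4}.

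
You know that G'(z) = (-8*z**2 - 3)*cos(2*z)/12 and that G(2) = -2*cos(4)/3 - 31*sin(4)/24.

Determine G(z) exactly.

G(z) = -z**2*sin(2*z)/3 - z*cos(2*z)/3 + sin(2*z)/24

Recover the given G'(z) by differentiating a candidate G(z); any mismatch rules it out.
A general antiderivative is -z**2*sin(2*z)/3 - z*cos(2*z)/3 + sin(2*z)/24 + C.
The condition gives C = -2*cos(4)/3 - 31*sin(4)/24 - (-2*cos(4)/3 - 31*sin(4)/24) = 0.
So G(z) = -z**2*sin(2*z)/3 - z*cos(2*z)/3 + sin(2*z)/24.
Check: d/dz[-z**2*sin(2*z)/3 - z*cos(2*z)/3 + sin(2*z)/24] = -2*z**2*cos(2*z)/3 - cos(2*z)/4, which equals G'(z).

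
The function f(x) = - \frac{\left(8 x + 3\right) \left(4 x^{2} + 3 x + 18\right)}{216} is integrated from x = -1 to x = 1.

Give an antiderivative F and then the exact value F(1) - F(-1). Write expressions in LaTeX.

f matches the chain-rule pattern g'(h)*h' with inner function h(x) = - \frac{x^{2}}{3} - \frac{x}{4} - \frac{3}{2}; substituting u = h(x) collapses the integral.
F(x) = - \frac{\left(4 x^{2} + 3 x + 18\right)^{2}}{432} is an antiderivative of f.
Check: d/dx[- \frac{\left(4 x^{2} + 3 x + 18\right)^{2}}{432}] = - \frac{4 x^{3}}{27} - \frac{x^{2}}{6} - \frac{17 x}{24} - \frac{1}{4}, which equals f(x).
F(1) = - \frac{625}{432}; F(-1) = - \frac{361}{432}.
Integral = F(1) - F(-1) = - \frac{11}{18}.

Antiderivative: F(x) = - \frac{\left(4 x^{2} + 3 x + 18\right)^{2}}{432}; value = - \frac{11}{18}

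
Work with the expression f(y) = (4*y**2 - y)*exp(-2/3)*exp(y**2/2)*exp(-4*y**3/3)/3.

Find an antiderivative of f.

The substitution u = -4*y**3/3 + y**2/2 - 2/3 works: f is exactly (dF/du)*(du/dy) for that inner function.
Check: d/dy[-exp(-4*y**3/3 + y**2/2 - 2/3)/3] = (4*y**2 - y)*exp(-2/3)*exp(y**2/2)*exp(-4*y**3/3)/3 = f(y).

An antiderivative is F(y) = -exp(-4*y**3/3 + y**2/2 - 2/3)/3.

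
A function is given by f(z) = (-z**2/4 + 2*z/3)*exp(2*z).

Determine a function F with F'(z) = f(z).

Recognize the product-rule pattern: f = u'v + uv' with u = -z**2/8 + 11*z/24 - 11/48, v = exp(2*z), so integration by parts undoes it.
Check: d/dz[-z**2*exp(2*z)/8 + 11*z*exp(2*z)/24 - 11*exp(2*z)/48] = -z**2*exp(2*z)/4 + 2*z*exp(2*z)/3, which equals f(z).

An antiderivative is F(z) = -z**2*exp(2*z)/8 + 11*z*exp(2*z)/24 - 11*exp(2*z)/48.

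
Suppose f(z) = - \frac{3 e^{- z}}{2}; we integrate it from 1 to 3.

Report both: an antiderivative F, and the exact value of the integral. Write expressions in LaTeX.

Antiderivative: F(z) = \frac{3 e^{- z}}{2}; value = - \frac{3}{2 e} + \frac{3}{2 e^{3}}

An antiderivative F(z) passes only if d/dz[F] lands on f(z) exactly.
F(z) = \frac{3 e^{- z}}{2} is an antiderivative of f.
Check: d/dz[\frac{3 e^{- z}}{2}] = - \frac{3 e^{- z}}{2} = f(z).
F(3) = \frac{3}{2 e^{3}}; F(1) = \frac{3}{2 e}.
Integral = F(3) - F(1) = - \frac{3}{2 e} + \frac{3}{2 e^{3}}.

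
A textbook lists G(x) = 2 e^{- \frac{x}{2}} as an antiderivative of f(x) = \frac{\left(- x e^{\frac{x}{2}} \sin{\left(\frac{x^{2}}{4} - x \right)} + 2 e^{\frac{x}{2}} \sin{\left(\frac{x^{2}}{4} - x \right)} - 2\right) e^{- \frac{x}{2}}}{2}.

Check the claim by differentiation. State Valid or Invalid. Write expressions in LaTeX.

Invalid: d/dx[G] - f = \frac{x \sin{\left(\frac{x^{2}}{4} - x \right)}}{2} - \sin{\left(\frac{x^{2}}{4} - x \right)}, which is not 0.

d/dx[G] = - e^{- \frac{x}{2}}
d/dx[G] - f(x) = \frac{x \sin{\left(\frac{x^{2}}{4} - x \right)}}{2} - \sin{\left(\frac{x^{2}}{4} - x \right)} != 0.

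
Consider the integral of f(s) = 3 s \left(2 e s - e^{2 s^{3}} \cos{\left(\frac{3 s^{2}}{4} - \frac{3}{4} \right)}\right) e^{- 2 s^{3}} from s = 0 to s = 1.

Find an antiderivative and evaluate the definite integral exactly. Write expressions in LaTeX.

For F(s) to be correct the identity F'(s) - f(s) = 0 must hold.
F(s) = - 2 \sin{\left(\frac{3 s^{2}}{4} - \frac{3}{4} \right)} - e e^{- 2 s^{3}} is an antiderivative of f.
Check: d/ds[- 2 \sin{\left(\frac{3 s^{2}}{4} - \frac{3}{4} \right)} - e e^{- 2 s^{3}}] = \left(6 e s^{2} - 3 s e^{2 s^{3}} \cos{\left(\frac{3 s^{2}}{4} - \frac{3}{4} \right)}\right) e^{- 2 s^{3}}, which equals f(s).
F(1) = - \frac{1}{e}; F(0) = - e + 2 \sin{\left(\frac{3}{4} \right)}.
Integral = F(1) - F(0) = - 2 \sin{\left(\frac{3}{4} \right)} - e^{-1} + e.

Antiderivative: F(s) = - 2 \sin{\left(\frac{3 s^{2}}{4} - \frac{3}{4} \right)} - e e^{- 2 s^{3}}; value = - 2 \sin{\left(\frac{3}{4} \right)} - e^{-1} + e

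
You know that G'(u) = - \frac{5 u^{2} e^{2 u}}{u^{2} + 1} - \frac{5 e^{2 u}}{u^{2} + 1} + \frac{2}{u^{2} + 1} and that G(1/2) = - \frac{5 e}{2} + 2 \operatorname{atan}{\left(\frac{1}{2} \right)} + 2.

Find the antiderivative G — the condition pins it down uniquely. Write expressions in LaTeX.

The integrand splits into summands that can be handled one at a time.
A general antiderivative is - \frac{5 e^{2 u}}{2} + 2 \operatorname{atan}{\left(u \right)} + C.
The condition gives C = - \frac{5 e}{2} + 2 \operatorname{atan}{\left(\frac{1}{2} \right)} + 2 - (- \frac{5 e}{2} + 2 \operatorname{atan}{\left(\frac{1}{2} \right)}) = 2.
So G(u) = \frac{- 5 e^{2 u} + 4 \operatorname{atan}{\left(u \right)} + 4}{2}.
Check: d/du[\frac{- 5 e^{2 u} + 4 \operatorname{atan}{\left(u \right)} + 4}{2}] = \frac{- 5 u^{2} e^{2 u} - 5 e^{2 u} + 2}{u^{2} + 1}, which equals G'(u).

G(u) = \frac{- 5 e^{2 u} + 4 \operatorname{atan}{\left(u \right)} + 4}{2}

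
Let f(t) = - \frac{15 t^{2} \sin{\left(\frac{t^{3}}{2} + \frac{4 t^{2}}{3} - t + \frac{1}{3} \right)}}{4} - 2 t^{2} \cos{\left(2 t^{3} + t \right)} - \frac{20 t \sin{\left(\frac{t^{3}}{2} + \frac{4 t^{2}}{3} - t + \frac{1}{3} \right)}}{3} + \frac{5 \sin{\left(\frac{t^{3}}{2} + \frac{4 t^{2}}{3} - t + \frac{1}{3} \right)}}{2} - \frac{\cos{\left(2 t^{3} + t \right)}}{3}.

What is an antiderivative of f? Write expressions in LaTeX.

Integrate term by term and add the pieces.
Check: d/dt[- \frac{\sin{\left(2 t^{3} + t \right)}}{3} + \frac{5 \cos{\left(\frac{t^{3}}{2} + \frac{4 t^{2}}{3} - t + \frac{1}{3} \right)}}{2}] = - \frac{15 t^{2} \sin{\left(\frac{t^{3}}{2} + \frac{4 t^{2}}{3} - t + \frac{1}{3} \right)}}{4} - 2 t^{2} \cos{\left(2 t^{3} + t \right)} - \frac{20 t \sin{\left(\frac{t^{3}}{2} + \frac{4 t^{2}}{3} - t + \frac{1}{3} \right)}}{3} + \frac{5 \sin{\left(\frac{t^{3}}{2} + \frac{4 t^{2}}{3} - t + \frac{1}{3} \right)}}{2} - \frac{\cos{\left(2 t^{3} + t \right)}}{3} = f(t).

An antiderivative is F(t) = - \frac{\sin{\left(2 t^{3} + t \right)}}{3} + \frac{5 \cos{\left(\frac{t^{3}}{2} + \frac{4 t^{2}}{3} - t + \frac{1}{3} \right)}}{2}.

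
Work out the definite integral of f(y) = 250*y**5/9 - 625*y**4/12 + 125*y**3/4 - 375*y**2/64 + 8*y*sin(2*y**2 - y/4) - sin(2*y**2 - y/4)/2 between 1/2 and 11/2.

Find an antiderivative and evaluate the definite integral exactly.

Integrate term by term and add the pieces.
F(y) = 125*y**6/27 - 125*y**5/12 + 125*y**4/16 - 125*y**3/64 - 2*cos(2*y**2 - y/4) is an antiderivative of f.
Check: d/dy[125*y**6/27 - 125*y**5/12 + 125*y**4/16 - 125*y**3/64 - 2*cos(2*y**2 - y/4)] = 250*y**5/9 - 625*y**4/12 + 125*y**3/4 - 375*y**2/64 + 8*y*sin(2*y**2 - y/4) - sin(2*y**2 - y/4)/2 = f(y).
F(11/2) = 1141166125/13824 - 2*cos(473/8); F(1/2) = -2*cos(3/8) - 125/13824.
Integral = F(11/2) - F(1/2) = -2*cos(473/8) + 2*cos(3/8) + 63398125/768.

Antiderivative: F(y) = 125*y**6/27 - 125*y**5/12 + 125*y**4/16 - 125*y**3/64 - 2*cos(2*y**2 - y/4); value = -2*cos(473/8) + 2*cos(3/8) + 63398125/768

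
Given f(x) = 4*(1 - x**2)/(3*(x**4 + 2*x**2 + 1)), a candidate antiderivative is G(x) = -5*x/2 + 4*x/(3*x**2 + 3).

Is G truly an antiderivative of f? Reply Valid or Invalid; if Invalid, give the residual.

Invalid: d/dx[G] - f = -5/2, which is not 0.

d/dx[G] = (-15*x**4 - 38*x**2 - 7)/(6*x**4 + 12*x**2 + 6)
d/dx[G] - f(x) = -5/2 != 0.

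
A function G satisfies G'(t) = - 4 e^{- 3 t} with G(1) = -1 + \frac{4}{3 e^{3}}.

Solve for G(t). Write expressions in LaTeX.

A first test for any G(t): its t-derivative must equal the given G'(t).
A general antiderivative is \frac{4 e^{- 3 t}}{3} + C.
The condition gives C = -1 + \frac{4}{3 e^{3}} - (\frac{4}{3 e^{3}}) = -1.
So G(t) = - \frac{\left(3 e^{3 t} - 4\right) e^{- 3 t}}{3}.
Check: d/dt[- \frac{\left(3 e^{3 t} - 4\right) e^{- 3 t}}{3}] = - 4 e^{- 3 t} = G'(t).

G(t) = - \frac{\left(3 e^{3 t} - 4\right) e^{- 3 t}}{3}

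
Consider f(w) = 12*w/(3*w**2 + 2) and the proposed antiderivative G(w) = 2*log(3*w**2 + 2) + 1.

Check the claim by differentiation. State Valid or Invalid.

d/dw[G] = 12*w/(3*w**2 + 2)
This equals f(w) exactly, so the claim holds.

Valid - differentiating G returns exactly f.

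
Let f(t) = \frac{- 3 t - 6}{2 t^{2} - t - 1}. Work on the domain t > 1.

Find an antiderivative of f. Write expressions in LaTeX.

An antiderivative is F(t) = \frac{3 \left(- 2 \log{\left(t - 1 \right)} + \log{\left(t + \frac{1}{2} \right)}\right)}{2}.

The denominator factors as \left(t - 1\right) \left(2 t + 1\right); partial fractions split f into directly integrable pieces: \frac{3}{2 t + 1} - \frac{3}{t - 1}.
Check: d/dt[\frac{3 \left(- 2 \log{\left(t - 1 \right)} + \log{\left(t + \frac{1}{2} \right)}\right)}{2}] = \frac{- 3 t - 6}{2 t^{2} - t - 1} = f(t).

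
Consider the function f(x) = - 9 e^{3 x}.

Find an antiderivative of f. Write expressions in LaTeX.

A candidate is checked by its d/dx: the result must match f(x).
Check: d/dx[- 3 e^{3 x}] = - 9 e^{3 x} = f(x).

An antiderivative is F(x) = - 3 e^{3 x}.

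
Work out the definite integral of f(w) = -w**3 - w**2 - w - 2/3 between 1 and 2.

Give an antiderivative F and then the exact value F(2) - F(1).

Integrate term by term and add the pieces.
F(w) = -w**4/4 - w**3/3 - w**2/2 - 2*w/3 is an antiderivative of f.
Check: d/dw[-w**4/4 - w**3/3 - w**2/2 - 2*w/3] = -w**3 - w**2 - w - 2/3 = f(w).
F(2) = -10; F(1) = -7/4.
Integral = F(2) - F(1) = -33/4.

Antiderivative: F(w) = -w**4/4 - w**3/3 - w**2/2 - 2*w/3; value = -33/4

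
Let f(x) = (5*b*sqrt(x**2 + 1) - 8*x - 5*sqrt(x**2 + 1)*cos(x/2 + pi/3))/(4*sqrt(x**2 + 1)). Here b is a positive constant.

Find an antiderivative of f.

An antiderivative is F(x) = 5*b*x/4 - 2*sqrt(x**2 + 1) - 5*sin(x/2 + pi/3)/2.

Any candidate F(x) must reproduce f(x) exactly when differentiated.
Check: d/dx[5*b*x/4 - 2*sqrt(x**2 + 1) - 5*sin(x/2 + pi/3)/2] = (5*b*sqrt(x**2 + 1) - 8*x - 5*sqrt(x**2 + 1)*cos(x/2 + pi/3))/(4*sqrt(x**2 + 1)) = f(x).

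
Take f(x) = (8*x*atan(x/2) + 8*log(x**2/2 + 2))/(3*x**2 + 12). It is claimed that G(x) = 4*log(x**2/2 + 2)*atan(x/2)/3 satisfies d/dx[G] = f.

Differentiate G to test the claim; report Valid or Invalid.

Valid - the claim checks out under differentiation.

d/dx[G] = (8*x*atan(x/2) + 8*log(x**2/2 + 2))/(3*x**2 + 12)
This equals f(x) exactly, so the claim holds.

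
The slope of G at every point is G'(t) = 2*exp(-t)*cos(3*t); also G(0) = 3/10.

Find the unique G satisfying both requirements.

G(t) = 1/2 + 3*exp(-t)*sin(3*t)/5 - exp(-t)*cos(3*t)/5

For G(t) to be correct, d/dt[G] must agree with the stated G'(t) identically.
A general antiderivative is 3*exp(-t)*sin(3*t)/5 - exp(-t)*cos(3*t)/5 + C.
The condition gives C = 3/10 - (-1/5) = 1/2.
So G(t) = 1/2 + 3*exp(-t)*sin(3*t)/5 - exp(-t)*cos(3*t)/5.
Check: d/dt[1/2 + 3*exp(-t)*sin(3*t)/5 - exp(-t)*cos(3*t)/5] = 2*exp(-t)*cos(3*t) = G'(t).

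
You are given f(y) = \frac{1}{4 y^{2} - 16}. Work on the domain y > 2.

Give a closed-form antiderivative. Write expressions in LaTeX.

An antiderivative is F(y) = \frac{\log{\left(y - 2 \right)}}{16} - \frac{\log{\left(y + 2 \right)}}{16}.

The denominator factors as 4 \left(y - 2\right) \left(y + 2\right); partial fractions split f into directly integrable pieces: - \frac{1}{16 \left(y + 2\right)} + \frac{1}{16 \left(y - 2\right)}.
Check: d/dy[\frac{\log{\left(y - 2 \right)}}{16} - \frac{\log{\left(y + 2 \right)}}{16}] = \frac{1}{4 y^{2} - 16} = f(y).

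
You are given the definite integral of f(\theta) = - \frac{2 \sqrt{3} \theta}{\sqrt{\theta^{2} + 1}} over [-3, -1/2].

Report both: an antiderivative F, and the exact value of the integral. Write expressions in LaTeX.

Antiderivative: F(\theta) = - 2 \sqrt{3 \theta^{2} + 3}; value = - \sqrt{15} + 2 \sqrt{30}

The substitution u = 3 \theta^{2} + 3 works: f is exactly (dF/du)*(du/d\theta) for that inner function.
F(\theta) = - 2 \sqrt{3 \theta^{2} + 3} is an antiderivative of f.
Check: d/d\theta[- 2 \sqrt{3 \theta^{2} + 3}] = - \frac{2 \sqrt{3} \theta}{\sqrt{\theta^{2} + 1}} = f(\theta).
F(-1/2) = - \sqrt{15}; F(-3) = - 2 \sqrt{30}.
Integral = F(-1/2) - F(-3) = - \sqrt{15} + 2 \sqrt{30}.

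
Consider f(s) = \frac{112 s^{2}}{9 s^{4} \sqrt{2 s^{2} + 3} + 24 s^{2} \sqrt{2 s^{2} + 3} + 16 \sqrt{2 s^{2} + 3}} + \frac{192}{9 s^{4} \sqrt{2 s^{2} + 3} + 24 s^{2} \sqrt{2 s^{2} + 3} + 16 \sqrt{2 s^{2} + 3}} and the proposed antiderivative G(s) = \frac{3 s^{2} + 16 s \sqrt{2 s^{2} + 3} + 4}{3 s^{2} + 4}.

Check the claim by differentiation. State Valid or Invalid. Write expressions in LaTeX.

Valid. The derivative of G reproduces f.

d/ds[G] = \frac{112 s^{2} + 192}{9 s^{4} \sqrt{2 s^{2} + 3} + 24 s^{2} \sqrt{2 s^{2} + 3} + 16 \sqrt{2 s^{2} + 3}}
This equals f(s) exactly, so the claim holds.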